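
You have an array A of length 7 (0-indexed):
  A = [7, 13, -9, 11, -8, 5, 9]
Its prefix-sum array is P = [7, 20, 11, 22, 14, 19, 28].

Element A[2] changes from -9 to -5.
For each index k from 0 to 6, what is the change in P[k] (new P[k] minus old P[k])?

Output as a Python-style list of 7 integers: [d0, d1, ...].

Answer: [0, 0, 4, 4, 4, 4, 4]

Derivation:
Element change: A[2] -9 -> -5, delta = 4
For k < 2: P[k] unchanged, delta_P[k] = 0
For k >= 2: P[k] shifts by exactly 4
Delta array: [0, 0, 4, 4, 4, 4, 4]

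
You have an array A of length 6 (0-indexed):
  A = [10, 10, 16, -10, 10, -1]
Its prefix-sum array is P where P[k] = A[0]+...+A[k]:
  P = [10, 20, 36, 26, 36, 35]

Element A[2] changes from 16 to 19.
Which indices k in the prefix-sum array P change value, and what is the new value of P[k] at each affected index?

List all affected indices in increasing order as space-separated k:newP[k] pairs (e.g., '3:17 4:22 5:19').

Answer: 2:39 3:29 4:39 5:38

Derivation:
P[k] = A[0] + ... + A[k]
P[k] includes A[2] iff k >= 2
Affected indices: 2, 3, ..., 5; delta = 3
  P[2]: 36 + 3 = 39
  P[3]: 26 + 3 = 29
  P[4]: 36 + 3 = 39
  P[5]: 35 + 3 = 38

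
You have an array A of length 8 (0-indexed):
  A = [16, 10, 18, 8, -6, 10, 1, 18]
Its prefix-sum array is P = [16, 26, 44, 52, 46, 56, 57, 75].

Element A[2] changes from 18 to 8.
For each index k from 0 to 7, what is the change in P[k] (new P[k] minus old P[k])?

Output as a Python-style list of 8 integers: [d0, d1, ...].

Answer: [0, 0, -10, -10, -10, -10, -10, -10]

Derivation:
Element change: A[2] 18 -> 8, delta = -10
For k < 2: P[k] unchanged, delta_P[k] = 0
For k >= 2: P[k] shifts by exactly -10
Delta array: [0, 0, -10, -10, -10, -10, -10, -10]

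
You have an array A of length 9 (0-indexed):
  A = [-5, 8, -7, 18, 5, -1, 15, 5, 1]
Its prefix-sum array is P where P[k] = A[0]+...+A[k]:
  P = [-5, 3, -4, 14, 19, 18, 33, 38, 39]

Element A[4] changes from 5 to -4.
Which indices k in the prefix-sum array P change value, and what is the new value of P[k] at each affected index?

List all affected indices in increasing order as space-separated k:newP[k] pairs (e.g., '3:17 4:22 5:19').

P[k] = A[0] + ... + A[k]
P[k] includes A[4] iff k >= 4
Affected indices: 4, 5, ..., 8; delta = -9
  P[4]: 19 + -9 = 10
  P[5]: 18 + -9 = 9
  P[6]: 33 + -9 = 24
  P[7]: 38 + -9 = 29
  P[8]: 39 + -9 = 30

Answer: 4:10 5:9 6:24 7:29 8:30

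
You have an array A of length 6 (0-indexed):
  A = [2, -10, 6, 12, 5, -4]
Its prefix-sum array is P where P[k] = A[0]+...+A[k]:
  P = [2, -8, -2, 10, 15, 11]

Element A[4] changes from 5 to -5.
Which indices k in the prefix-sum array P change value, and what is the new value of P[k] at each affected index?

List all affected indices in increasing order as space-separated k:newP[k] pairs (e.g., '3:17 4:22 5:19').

Answer: 4:5 5:1

Derivation:
P[k] = A[0] + ... + A[k]
P[k] includes A[4] iff k >= 4
Affected indices: 4, 5, ..., 5; delta = -10
  P[4]: 15 + -10 = 5
  P[5]: 11 + -10 = 1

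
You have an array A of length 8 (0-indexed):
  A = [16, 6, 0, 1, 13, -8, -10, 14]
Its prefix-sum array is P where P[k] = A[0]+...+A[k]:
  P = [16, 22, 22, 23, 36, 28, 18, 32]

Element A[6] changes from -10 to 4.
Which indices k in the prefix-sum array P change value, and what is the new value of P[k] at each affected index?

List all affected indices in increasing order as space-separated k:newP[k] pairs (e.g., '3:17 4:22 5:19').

Answer: 6:32 7:46

Derivation:
P[k] = A[0] + ... + A[k]
P[k] includes A[6] iff k >= 6
Affected indices: 6, 7, ..., 7; delta = 14
  P[6]: 18 + 14 = 32
  P[7]: 32 + 14 = 46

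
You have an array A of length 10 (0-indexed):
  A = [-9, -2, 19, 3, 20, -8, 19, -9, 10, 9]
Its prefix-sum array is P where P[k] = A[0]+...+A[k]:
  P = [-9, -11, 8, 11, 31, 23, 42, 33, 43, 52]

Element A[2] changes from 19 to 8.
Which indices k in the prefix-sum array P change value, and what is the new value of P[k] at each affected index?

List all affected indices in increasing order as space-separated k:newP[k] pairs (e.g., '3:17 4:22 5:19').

Answer: 2:-3 3:0 4:20 5:12 6:31 7:22 8:32 9:41

Derivation:
P[k] = A[0] + ... + A[k]
P[k] includes A[2] iff k >= 2
Affected indices: 2, 3, ..., 9; delta = -11
  P[2]: 8 + -11 = -3
  P[3]: 11 + -11 = 0
  P[4]: 31 + -11 = 20
  P[5]: 23 + -11 = 12
  P[6]: 42 + -11 = 31
  P[7]: 33 + -11 = 22
  P[8]: 43 + -11 = 32
  P[9]: 52 + -11 = 41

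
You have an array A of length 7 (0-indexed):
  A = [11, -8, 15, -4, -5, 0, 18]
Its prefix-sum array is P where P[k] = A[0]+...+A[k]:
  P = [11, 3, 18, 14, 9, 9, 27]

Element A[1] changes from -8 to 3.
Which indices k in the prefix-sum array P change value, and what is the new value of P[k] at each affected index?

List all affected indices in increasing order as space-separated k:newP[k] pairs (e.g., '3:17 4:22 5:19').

P[k] = A[0] + ... + A[k]
P[k] includes A[1] iff k >= 1
Affected indices: 1, 2, ..., 6; delta = 11
  P[1]: 3 + 11 = 14
  P[2]: 18 + 11 = 29
  P[3]: 14 + 11 = 25
  P[4]: 9 + 11 = 20
  P[5]: 9 + 11 = 20
  P[6]: 27 + 11 = 38

Answer: 1:14 2:29 3:25 4:20 5:20 6:38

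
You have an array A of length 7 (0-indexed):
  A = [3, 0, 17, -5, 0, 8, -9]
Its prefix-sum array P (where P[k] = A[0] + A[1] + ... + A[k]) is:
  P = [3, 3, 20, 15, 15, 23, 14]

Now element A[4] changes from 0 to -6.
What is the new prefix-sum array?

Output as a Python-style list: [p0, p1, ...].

Change: A[4] 0 -> -6, delta = -6
P[k] for k < 4: unchanged (A[4] not included)
P[k] for k >= 4: shift by delta = -6
  P[0] = 3 + 0 = 3
  P[1] = 3 + 0 = 3
  P[2] = 20 + 0 = 20
  P[3] = 15 + 0 = 15
  P[4] = 15 + -6 = 9
  P[5] = 23 + -6 = 17
  P[6] = 14 + -6 = 8

Answer: [3, 3, 20, 15, 9, 17, 8]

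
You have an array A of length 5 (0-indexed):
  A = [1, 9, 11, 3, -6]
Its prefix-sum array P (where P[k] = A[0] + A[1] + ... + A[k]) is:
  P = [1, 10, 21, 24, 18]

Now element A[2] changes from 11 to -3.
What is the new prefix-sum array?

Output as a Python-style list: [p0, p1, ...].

Change: A[2] 11 -> -3, delta = -14
P[k] for k < 2: unchanged (A[2] not included)
P[k] for k >= 2: shift by delta = -14
  P[0] = 1 + 0 = 1
  P[1] = 10 + 0 = 10
  P[2] = 21 + -14 = 7
  P[3] = 24 + -14 = 10
  P[4] = 18 + -14 = 4

Answer: [1, 10, 7, 10, 4]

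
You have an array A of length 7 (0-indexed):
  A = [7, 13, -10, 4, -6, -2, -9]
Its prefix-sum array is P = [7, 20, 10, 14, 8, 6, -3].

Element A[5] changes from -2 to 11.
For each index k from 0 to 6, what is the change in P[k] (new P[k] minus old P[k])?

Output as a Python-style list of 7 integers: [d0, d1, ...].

Answer: [0, 0, 0, 0, 0, 13, 13]

Derivation:
Element change: A[5] -2 -> 11, delta = 13
For k < 5: P[k] unchanged, delta_P[k] = 0
For k >= 5: P[k] shifts by exactly 13
Delta array: [0, 0, 0, 0, 0, 13, 13]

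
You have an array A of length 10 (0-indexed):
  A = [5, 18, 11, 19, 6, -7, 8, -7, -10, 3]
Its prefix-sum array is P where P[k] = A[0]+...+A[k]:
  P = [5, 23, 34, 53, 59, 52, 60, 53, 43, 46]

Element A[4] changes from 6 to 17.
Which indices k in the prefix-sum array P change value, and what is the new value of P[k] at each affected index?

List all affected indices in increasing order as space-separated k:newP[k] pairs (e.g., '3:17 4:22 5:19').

P[k] = A[0] + ... + A[k]
P[k] includes A[4] iff k >= 4
Affected indices: 4, 5, ..., 9; delta = 11
  P[4]: 59 + 11 = 70
  P[5]: 52 + 11 = 63
  P[6]: 60 + 11 = 71
  P[7]: 53 + 11 = 64
  P[8]: 43 + 11 = 54
  P[9]: 46 + 11 = 57

Answer: 4:70 5:63 6:71 7:64 8:54 9:57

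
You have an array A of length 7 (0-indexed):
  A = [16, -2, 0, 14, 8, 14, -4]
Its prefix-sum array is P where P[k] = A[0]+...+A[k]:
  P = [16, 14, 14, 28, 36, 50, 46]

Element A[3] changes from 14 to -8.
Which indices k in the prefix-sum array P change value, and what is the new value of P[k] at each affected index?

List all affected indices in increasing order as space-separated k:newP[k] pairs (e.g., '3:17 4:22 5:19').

P[k] = A[0] + ... + A[k]
P[k] includes A[3] iff k >= 3
Affected indices: 3, 4, ..., 6; delta = -22
  P[3]: 28 + -22 = 6
  P[4]: 36 + -22 = 14
  P[5]: 50 + -22 = 28
  P[6]: 46 + -22 = 24

Answer: 3:6 4:14 5:28 6:24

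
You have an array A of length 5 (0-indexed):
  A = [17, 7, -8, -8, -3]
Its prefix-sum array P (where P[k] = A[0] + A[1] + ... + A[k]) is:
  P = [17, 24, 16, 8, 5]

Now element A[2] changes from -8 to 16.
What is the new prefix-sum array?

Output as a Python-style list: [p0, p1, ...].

Answer: [17, 24, 40, 32, 29]

Derivation:
Change: A[2] -8 -> 16, delta = 24
P[k] for k < 2: unchanged (A[2] not included)
P[k] for k >= 2: shift by delta = 24
  P[0] = 17 + 0 = 17
  P[1] = 24 + 0 = 24
  P[2] = 16 + 24 = 40
  P[3] = 8 + 24 = 32
  P[4] = 5 + 24 = 29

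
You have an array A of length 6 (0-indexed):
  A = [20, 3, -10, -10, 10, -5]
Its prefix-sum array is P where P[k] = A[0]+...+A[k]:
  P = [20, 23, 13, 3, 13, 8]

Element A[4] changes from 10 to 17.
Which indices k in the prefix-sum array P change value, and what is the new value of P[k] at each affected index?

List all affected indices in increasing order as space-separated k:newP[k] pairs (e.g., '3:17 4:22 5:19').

Answer: 4:20 5:15

Derivation:
P[k] = A[0] + ... + A[k]
P[k] includes A[4] iff k >= 4
Affected indices: 4, 5, ..., 5; delta = 7
  P[4]: 13 + 7 = 20
  P[5]: 8 + 7 = 15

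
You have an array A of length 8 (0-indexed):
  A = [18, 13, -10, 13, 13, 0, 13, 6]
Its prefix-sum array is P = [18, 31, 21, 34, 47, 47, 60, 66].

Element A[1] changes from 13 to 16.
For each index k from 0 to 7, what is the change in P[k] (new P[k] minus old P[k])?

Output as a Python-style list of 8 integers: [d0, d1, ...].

Element change: A[1] 13 -> 16, delta = 3
For k < 1: P[k] unchanged, delta_P[k] = 0
For k >= 1: P[k] shifts by exactly 3
Delta array: [0, 3, 3, 3, 3, 3, 3, 3]

Answer: [0, 3, 3, 3, 3, 3, 3, 3]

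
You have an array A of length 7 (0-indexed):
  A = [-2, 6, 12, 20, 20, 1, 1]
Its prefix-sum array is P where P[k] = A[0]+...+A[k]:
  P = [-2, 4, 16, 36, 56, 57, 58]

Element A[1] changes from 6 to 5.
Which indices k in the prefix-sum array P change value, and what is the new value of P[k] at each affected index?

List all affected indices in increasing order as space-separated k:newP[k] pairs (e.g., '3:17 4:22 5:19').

P[k] = A[0] + ... + A[k]
P[k] includes A[1] iff k >= 1
Affected indices: 1, 2, ..., 6; delta = -1
  P[1]: 4 + -1 = 3
  P[2]: 16 + -1 = 15
  P[3]: 36 + -1 = 35
  P[4]: 56 + -1 = 55
  P[5]: 57 + -1 = 56
  P[6]: 58 + -1 = 57

Answer: 1:3 2:15 3:35 4:55 5:56 6:57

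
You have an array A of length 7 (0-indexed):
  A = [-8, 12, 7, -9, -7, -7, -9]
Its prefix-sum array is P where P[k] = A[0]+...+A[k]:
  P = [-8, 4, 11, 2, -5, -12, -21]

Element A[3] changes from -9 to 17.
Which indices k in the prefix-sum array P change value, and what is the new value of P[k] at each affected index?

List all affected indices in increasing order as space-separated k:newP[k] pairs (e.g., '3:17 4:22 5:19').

Answer: 3:28 4:21 5:14 6:5

Derivation:
P[k] = A[0] + ... + A[k]
P[k] includes A[3] iff k >= 3
Affected indices: 3, 4, ..., 6; delta = 26
  P[3]: 2 + 26 = 28
  P[4]: -5 + 26 = 21
  P[5]: -12 + 26 = 14
  P[6]: -21 + 26 = 5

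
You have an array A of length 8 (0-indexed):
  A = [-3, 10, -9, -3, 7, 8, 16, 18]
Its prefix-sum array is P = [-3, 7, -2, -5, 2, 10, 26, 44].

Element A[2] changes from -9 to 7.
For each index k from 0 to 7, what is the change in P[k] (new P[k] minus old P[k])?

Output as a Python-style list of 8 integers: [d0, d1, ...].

Answer: [0, 0, 16, 16, 16, 16, 16, 16]

Derivation:
Element change: A[2] -9 -> 7, delta = 16
For k < 2: P[k] unchanged, delta_P[k] = 0
For k >= 2: P[k] shifts by exactly 16
Delta array: [0, 0, 16, 16, 16, 16, 16, 16]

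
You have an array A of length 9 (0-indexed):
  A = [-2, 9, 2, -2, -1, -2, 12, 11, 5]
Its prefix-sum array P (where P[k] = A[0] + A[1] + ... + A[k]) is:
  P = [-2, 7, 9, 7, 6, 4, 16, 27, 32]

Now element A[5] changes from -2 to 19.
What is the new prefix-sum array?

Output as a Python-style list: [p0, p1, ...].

Answer: [-2, 7, 9, 7, 6, 25, 37, 48, 53]

Derivation:
Change: A[5] -2 -> 19, delta = 21
P[k] for k < 5: unchanged (A[5] not included)
P[k] for k >= 5: shift by delta = 21
  P[0] = -2 + 0 = -2
  P[1] = 7 + 0 = 7
  P[2] = 9 + 0 = 9
  P[3] = 7 + 0 = 7
  P[4] = 6 + 0 = 6
  P[5] = 4 + 21 = 25
  P[6] = 16 + 21 = 37
  P[7] = 27 + 21 = 48
  P[8] = 32 + 21 = 53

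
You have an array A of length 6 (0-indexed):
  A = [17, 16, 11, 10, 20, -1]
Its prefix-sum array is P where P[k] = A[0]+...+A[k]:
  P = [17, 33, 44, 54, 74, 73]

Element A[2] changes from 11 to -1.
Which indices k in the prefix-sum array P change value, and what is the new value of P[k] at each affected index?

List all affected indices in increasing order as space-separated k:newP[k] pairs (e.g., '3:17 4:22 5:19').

P[k] = A[0] + ... + A[k]
P[k] includes A[2] iff k >= 2
Affected indices: 2, 3, ..., 5; delta = -12
  P[2]: 44 + -12 = 32
  P[3]: 54 + -12 = 42
  P[4]: 74 + -12 = 62
  P[5]: 73 + -12 = 61

Answer: 2:32 3:42 4:62 5:61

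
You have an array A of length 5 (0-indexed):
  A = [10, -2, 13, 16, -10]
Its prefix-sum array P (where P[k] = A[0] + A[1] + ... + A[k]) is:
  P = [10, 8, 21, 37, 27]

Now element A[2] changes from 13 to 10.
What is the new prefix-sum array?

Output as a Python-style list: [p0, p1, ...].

Change: A[2] 13 -> 10, delta = -3
P[k] for k < 2: unchanged (A[2] not included)
P[k] for k >= 2: shift by delta = -3
  P[0] = 10 + 0 = 10
  P[1] = 8 + 0 = 8
  P[2] = 21 + -3 = 18
  P[3] = 37 + -3 = 34
  P[4] = 27 + -3 = 24

Answer: [10, 8, 18, 34, 24]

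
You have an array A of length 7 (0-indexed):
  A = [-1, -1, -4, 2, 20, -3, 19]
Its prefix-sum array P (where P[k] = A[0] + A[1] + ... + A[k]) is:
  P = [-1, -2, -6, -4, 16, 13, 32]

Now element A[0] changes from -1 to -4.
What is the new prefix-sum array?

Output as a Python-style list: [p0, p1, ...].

Change: A[0] -1 -> -4, delta = -3
P[k] for k < 0: unchanged (A[0] not included)
P[k] for k >= 0: shift by delta = -3
  P[0] = -1 + -3 = -4
  P[1] = -2 + -3 = -5
  P[2] = -6 + -3 = -9
  P[3] = -4 + -3 = -7
  P[4] = 16 + -3 = 13
  P[5] = 13 + -3 = 10
  P[6] = 32 + -3 = 29

Answer: [-4, -5, -9, -7, 13, 10, 29]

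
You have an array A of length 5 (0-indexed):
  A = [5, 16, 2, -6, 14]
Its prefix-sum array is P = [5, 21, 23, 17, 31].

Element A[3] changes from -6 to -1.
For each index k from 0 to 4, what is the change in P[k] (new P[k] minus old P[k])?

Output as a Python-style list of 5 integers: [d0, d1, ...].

Element change: A[3] -6 -> -1, delta = 5
For k < 3: P[k] unchanged, delta_P[k] = 0
For k >= 3: P[k] shifts by exactly 5
Delta array: [0, 0, 0, 5, 5]

Answer: [0, 0, 0, 5, 5]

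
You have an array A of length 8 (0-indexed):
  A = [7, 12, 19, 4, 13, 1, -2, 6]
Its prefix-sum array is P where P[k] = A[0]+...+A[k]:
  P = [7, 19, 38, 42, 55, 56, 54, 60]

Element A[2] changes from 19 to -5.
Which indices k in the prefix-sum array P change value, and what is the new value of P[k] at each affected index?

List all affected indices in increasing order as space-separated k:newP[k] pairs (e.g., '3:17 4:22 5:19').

Answer: 2:14 3:18 4:31 5:32 6:30 7:36

Derivation:
P[k] = A[0] + ... + A[k]
P[k] includes A[2] iff k >= 2
Affected indices: 2, 3, ..., 7; delta = -24
  P[2]: 38 + -24 = 14
  P[3]: 42 + -24 = 18
  P[4]: 55 + -24 = 31
  P[5]: 56 + -24 = 32
  P[6]: 54 + -24 = 30
  P[7]: 60 + -24 = 36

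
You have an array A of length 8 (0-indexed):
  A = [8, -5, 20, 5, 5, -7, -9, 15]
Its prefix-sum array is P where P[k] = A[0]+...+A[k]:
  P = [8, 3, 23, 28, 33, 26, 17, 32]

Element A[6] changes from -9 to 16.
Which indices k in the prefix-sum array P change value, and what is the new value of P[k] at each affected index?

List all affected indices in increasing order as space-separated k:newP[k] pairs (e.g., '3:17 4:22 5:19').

Answer: 6:42 7:57

Derivation:
P[k] = A[0] + ... + A[k]
P[k] includes A[6] iff k >= 6
Affected indices: 6, 7, ..., 7; delta = 25
  P[6]: 17 + 25 = 42
  P[7]: 32 + 25 = 57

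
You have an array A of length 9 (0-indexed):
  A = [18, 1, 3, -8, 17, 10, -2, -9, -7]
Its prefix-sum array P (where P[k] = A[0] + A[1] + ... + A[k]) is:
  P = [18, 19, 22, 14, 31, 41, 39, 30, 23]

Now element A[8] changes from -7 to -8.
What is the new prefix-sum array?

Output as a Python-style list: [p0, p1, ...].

Answer: [18, 19, 22, 14, 31, 41, 39, 30, 22]

Derivation:
Change: A[8] -7 -> -8, delta = -1
P[k] for k < 8: unchanged (A[8] not included)
P[k] for k >= 8: shift by delta = -1
  P[0] = 18 + 0 = 18
  P[1] = 19 + 0 = 19
  P[2] = 22 + 0 = 22
  P[3] = 14 + 0 = 14
  P[4] = 31 + 0 = 31
  P[5] = 41 + 0 = 41
  P[6] = 39 + 0 = 39
  P[7] = 30 + 0 = 30
  P[8] = 23 + -1 = 22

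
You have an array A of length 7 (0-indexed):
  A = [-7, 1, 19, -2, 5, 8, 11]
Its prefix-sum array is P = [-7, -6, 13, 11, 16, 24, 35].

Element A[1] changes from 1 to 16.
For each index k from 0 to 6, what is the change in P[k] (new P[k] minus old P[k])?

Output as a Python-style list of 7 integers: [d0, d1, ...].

Answer: [0, 15, 15, 15, 15, 15, 15]

Derivation:
Element change: A[1] 1 -> 16, delta = 15
For k < 1: P[k] unchanged, delta_P[k] = 0
For k >= 1: P[k] shifts by exactly 15
Delta array: [0, 15, 15, 15, 15, 15, 15]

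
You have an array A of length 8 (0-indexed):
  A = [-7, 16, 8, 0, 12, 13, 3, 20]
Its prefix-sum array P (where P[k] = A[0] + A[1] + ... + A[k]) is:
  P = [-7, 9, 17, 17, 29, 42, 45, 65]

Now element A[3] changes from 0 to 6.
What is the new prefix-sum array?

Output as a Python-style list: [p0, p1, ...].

Change: A[3] 0 -> 6, delta = 6
P[k] for k < 3: unchanged (A[3] not included)
P[k] for k >= 3: shift by delta = 6
  P[0] = -7 + 0 = -7
  P[1] = 9 + 0 = 9
  P[2] = 17 + 0 = 17
  P[3] = 17 + 6 = 23
  P[4] = 29 + 6 = 35
  P[5] = 42 + 6 = 48
  P[6] = 45 + 6 = 51
  P[7] = 65 + 6 = 71

Answer: [-7, 9, 17, 23, 35, 48, 51, 71]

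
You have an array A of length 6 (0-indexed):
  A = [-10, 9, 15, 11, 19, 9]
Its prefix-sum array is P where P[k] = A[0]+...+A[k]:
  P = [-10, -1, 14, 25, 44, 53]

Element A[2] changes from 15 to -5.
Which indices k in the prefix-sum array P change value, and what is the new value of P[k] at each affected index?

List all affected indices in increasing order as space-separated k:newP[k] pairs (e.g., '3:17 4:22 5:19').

Answer: 2:-6 3:5 4:24 5:33

Derivation:
P[k] = A[0] + ... + A[k]
P[k] includes A[2] iff k >= 2
Affected indices: 2, 3, ..., 5; delta = -20
  P[2]: 14 + -20 = -6
  P[3]: 25 + -20 = 5
  P[4]: 44 + -20 = 24
  P[5]: 53 + -20 = 33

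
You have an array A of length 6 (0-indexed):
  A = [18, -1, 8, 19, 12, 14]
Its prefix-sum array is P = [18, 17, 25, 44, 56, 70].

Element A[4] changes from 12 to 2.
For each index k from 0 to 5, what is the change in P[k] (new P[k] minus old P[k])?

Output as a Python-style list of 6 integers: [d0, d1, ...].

Answer: [0, 0, 0, 0, -10, -10]

Derivation:
Element change: A[4] 12 -> 2, delta = -10
For k < 4: P[k] unchanged, delta_P[k] = 0
For k >= 4: P[k] shifts by exactly -10
Delta array: [0, 0, 0, 0, -10, -10]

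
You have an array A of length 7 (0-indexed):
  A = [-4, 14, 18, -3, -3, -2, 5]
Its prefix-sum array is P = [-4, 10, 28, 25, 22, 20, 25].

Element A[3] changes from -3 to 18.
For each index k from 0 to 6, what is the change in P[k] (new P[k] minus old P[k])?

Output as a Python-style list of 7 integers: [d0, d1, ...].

Answer: [0, 0, 0, 21, 21, 21, 21]

Derivation:
Element change: A[3] -3 -> 18, delta = 21
For k < 3: P[k] unchanged, delta_P[k] = 0
For k >= 3: P[k] shifts by exactly 21
Delta array: [0, 0, 0, 21, 21, 21, 21]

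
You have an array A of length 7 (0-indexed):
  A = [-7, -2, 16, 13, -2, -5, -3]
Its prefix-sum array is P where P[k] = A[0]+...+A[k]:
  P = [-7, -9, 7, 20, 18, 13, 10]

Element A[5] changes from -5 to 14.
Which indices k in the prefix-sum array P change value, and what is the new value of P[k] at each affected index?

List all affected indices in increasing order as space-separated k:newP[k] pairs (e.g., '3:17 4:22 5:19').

P[k] = A[0] + ... + A[k]
P[k] includes A[5] iff k >= 5
Affected indices: 5, 6, ..., 6; delta = 19
  P[5]: 13 + 19 = 32
  P[6]: 10 + 19 = 29

Answer: 5:32 6:29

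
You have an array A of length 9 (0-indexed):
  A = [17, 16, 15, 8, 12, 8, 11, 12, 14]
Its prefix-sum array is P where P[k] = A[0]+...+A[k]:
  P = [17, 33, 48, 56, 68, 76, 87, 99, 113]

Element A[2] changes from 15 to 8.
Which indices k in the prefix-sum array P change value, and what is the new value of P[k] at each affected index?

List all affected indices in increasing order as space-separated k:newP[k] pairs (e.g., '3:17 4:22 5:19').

P[k] = A[0] + ... + A[k]
P[k] includes A[2] iff k >= 2
Affected indices: 2, 3, ..., 8; delta = -7
  P[2]: 48 + -7 = 41
  P[3]: 56 + -7 = 49
  P[4]: 68 + -7 = 61
  P[5]: 76 + -7 = 69
  P[6]: 87 + -7 = 80
  P[7]: 99 + -7 = 92
  P[8]: 113 + -7 = 106

Answer: 2:41 3:49 4:61 5:69 6:80 7:92 8:106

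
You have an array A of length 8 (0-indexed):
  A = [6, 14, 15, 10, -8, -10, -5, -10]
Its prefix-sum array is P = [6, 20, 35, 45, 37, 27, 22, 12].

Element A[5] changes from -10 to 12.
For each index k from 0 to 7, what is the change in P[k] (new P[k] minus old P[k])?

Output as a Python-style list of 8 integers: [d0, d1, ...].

Element change: A[5] -10 -> 12, delta = 22
For k < 5: P[k] unchanged, delta_P[k] = 0
For k >= 5: P[k] shifts by exactly 22
Delta array: [0, 0, 0, 0, 0, 22, 22, 22]

Answer: [0, 0, 0, 0, 0, 22, 22, 22]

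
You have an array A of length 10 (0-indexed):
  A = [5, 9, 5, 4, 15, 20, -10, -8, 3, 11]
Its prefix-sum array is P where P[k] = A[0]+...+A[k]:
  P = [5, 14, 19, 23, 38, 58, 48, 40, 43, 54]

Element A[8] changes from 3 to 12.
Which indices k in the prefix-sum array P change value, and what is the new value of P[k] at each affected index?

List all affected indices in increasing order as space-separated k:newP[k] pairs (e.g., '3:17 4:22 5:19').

Answer: 8:52 9:63

Derivation:
P[k] = A[0] + ... + A[k]
P[k] includes A[8] iff k >= 8
Affected indices: 8, 9, ..., 9; delta = 9
  P[8]: 43 + 9 = 52
  P[9]: 54 + 9 = 63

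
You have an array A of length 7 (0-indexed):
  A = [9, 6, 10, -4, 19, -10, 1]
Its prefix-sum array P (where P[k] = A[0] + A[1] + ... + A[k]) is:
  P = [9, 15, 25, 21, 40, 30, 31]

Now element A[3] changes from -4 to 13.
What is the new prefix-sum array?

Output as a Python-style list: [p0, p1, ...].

Change: A[3] -4 -> 13, delta = 17
P[k] for k < 3: unchanged (A[3] not included)
P[k] for k >= 3: shift by delta = 17
  P[0] = 9 + 0 = 9
  P[1] = 15 + 0 = 15
  P[2] = 25 + 0 = 25
  P[3] = 21 + 17 = 38
  P[4] = 40 + 17 = 57
  P[5] = 30 + 17 = 47
  P[6] = 31 + 17 = 48

Answer: [9, 15, 25, 38, 57, 47, 48]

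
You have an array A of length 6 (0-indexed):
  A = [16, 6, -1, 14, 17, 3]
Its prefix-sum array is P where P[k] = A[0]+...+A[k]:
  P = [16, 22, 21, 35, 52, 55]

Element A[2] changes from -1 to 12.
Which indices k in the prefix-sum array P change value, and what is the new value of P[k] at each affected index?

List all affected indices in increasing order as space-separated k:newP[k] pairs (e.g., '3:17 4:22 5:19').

Answer: 2:34 3:48 4:65 5:68

Derivation:
P[k] = A[0] + ... + A[k]
P[k] includes A[2] iff k >= 2
Affected indices: 2, 3, ..., 5; delta = 13
  P[2]: 21 + 13 = 34
  P[3]: 35 + 13 = 48
  P[4]: 52 + 13 = 65
  P[5]: 55 + 13 = 68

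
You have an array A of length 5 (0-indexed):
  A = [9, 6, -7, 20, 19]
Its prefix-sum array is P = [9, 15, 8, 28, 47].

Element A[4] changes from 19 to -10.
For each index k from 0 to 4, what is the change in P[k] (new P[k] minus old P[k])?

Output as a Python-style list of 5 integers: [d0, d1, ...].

Answer: [0, 0, 0, 0, -29]

Derivation:
Element change: A[4] 19 -> -10, delta = -29
For k < 4: P[k] unchanged, delta_P[k] = 0
For k >= 4: P[k] shifts by exactly -29
Delta array: [0, 0, 0, 0, -29]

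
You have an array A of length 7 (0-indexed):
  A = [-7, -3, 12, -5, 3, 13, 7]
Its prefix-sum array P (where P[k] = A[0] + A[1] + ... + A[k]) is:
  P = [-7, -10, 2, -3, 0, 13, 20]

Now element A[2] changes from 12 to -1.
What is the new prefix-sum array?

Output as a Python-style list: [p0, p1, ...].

Answer: [-7, -10, -11, -16, -13, 0, 7]

Derivation:
Change: A[2] 12 -> -1, delta = -13
P[k] for k < 2: unchanged (A[2] not included)
P[k] for k >= 2: shift by delta = -13
  P[0] = -7 + 0 = -7
  P[1] = -10 + 0 = -10
  P[2] = 2 + -13 = -11
  P[3] = -3 + -13 = -16
  P[4] = 0 + -13 = -13
  P[5] = 13 + -13 = 0
  P[6] = 20 + -13 = 7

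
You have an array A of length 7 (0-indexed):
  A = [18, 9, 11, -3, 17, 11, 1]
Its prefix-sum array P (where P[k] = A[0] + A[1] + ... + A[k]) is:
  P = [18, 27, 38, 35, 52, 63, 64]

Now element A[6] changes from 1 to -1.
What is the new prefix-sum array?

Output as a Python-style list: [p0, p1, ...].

Change: A[6] 1 -> -1, delta = -2
P[k] for k < 6: unchanged (A[6] not included)
P[k] for k >= 6: shift by delta = -2
  P[0] = 18 + 0 = 18
  P[1] = 27 + 0 = 27
  P[2] = 38 + 0 = 38
  P[3] = 35 + 0 = 35
  P[4] = 52 + 0 = 52
  P[5] = 63 + 0 = 63
  P[6] = 64 + -2 = 62

Answer: [18, 27, 38, 35, 52, 63, 62]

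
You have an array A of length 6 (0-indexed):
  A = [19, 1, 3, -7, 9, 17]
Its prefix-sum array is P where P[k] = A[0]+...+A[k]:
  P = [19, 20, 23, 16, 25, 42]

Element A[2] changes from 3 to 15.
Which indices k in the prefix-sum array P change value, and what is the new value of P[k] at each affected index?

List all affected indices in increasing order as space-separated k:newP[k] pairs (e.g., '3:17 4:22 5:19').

Answer: 2:35 3:28 4:37 5:54

Derivation:
P[k] = A[0] + ... + A[k]
P[k] includes A[2] iff k >= 2
Affected indices: 2, 3, ..., 5; delta = 12
  P[2]: 23 + 12 = 35
  P[3]: 16 + 12 = 28
  P[4]: 25 + 12 = 37
  P[5]: 42 + 12 = 54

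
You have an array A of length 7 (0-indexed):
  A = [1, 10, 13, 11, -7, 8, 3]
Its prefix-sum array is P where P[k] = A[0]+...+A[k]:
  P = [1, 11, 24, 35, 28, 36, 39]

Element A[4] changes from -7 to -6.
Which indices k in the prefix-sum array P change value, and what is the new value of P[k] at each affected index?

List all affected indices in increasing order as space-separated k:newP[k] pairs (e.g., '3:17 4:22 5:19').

P[k] = A[0] + ... + A[k]
P[k] includes A[4] iff k >= 4
Affected indices: 4, 5, ..., 6; delta = 1
  P[4]: 28 + 1 = 29
  P[5]: 36 + 1 = 37
  P[6]: 39 + 1 = 40

Answer: 4:29 5:37 6:40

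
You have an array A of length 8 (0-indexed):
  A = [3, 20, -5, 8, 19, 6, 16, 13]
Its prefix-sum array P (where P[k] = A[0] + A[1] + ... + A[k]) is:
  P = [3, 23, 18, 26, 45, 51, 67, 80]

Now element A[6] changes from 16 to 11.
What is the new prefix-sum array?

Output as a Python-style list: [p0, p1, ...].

Change: A[6] 16 -> 11, delta = -5
P[k] for k < 6: unchanged (A[6] not included)
P[k] for k >= 6: shift by delta = -5
  P[0] = 3 + 0 = 3
  P[1] = 23 + 0 = 23
  P[2] = 18 + 0 = 18
  P[3] = 26 + 0 = 26
  P[4] = 45 + 0 = 45
  P[5] = 51 + 0 = 51
  P[6] = 67 + -5 = 62
  P[7] = 80 + -5 = 75

Answer: [3, 23, 18, 26, 45, 51, 62, 75]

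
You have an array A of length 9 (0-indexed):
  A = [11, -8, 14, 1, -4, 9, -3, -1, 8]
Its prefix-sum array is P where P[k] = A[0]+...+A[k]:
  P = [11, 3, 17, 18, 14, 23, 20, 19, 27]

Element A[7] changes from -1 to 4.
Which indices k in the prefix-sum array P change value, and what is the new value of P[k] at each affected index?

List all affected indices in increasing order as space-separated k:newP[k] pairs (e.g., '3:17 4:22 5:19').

Answer: 7:24 8:32

Derivation:
P[k] = A[0] + ... + A[k]
P[k] includes A[7] iff k >= 7
Affected indices: 7, 8, ..., 8; delta = 5
  P[7]: 19 + 5 = 24
  P[8]: 27 + 5 = 32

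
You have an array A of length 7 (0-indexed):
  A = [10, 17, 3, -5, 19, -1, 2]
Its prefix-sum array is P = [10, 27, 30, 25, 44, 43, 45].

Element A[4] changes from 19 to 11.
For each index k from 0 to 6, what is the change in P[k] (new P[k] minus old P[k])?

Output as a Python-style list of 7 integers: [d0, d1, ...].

Element change: A[4] 19 -> 11, delta = -8
For k < 4: P[k] unchanged, delta_P[k] = 0
For k >= 4: P[k] shifts by exactly -8
Delta array: [0, 0, 0, 0, -8, -8, -8]

Answer: [0, 0, 0, 0, -8, -8, -8]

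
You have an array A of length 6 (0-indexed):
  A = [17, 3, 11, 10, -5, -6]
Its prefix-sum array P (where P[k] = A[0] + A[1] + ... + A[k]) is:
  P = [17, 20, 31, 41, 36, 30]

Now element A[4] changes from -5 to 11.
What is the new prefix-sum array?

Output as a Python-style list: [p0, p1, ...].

Answer: [17, 20, 31, 41, 52, 46]

Derivation:
Change: A[4] -5 -> 11, delta = 16
P[k] for k < 4: unchanged (A[4] not included)
P[k] for k >= 4: shift by delta = 16
  P[0] = 17 + 0 = 17
  P[1] = 20 + 0 = 20
  P[2] = 31 + 0 = 31
  P[3] = 41 + 0 = 41
  P[4] = 36 + 16 = 52
  P[5] = 30 + 16 = 46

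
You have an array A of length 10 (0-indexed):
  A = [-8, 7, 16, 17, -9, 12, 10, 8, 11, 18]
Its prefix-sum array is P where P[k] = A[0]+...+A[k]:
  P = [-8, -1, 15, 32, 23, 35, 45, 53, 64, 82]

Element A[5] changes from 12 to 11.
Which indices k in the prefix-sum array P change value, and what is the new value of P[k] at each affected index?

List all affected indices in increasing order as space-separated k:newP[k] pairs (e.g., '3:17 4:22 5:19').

P[k] = A[0] + ... + A[k]
P[k] includes A[5] iff k >= 5
Affected indices: 5, 6, ..., 9; delta = -1
  P[5]: 35 + -1 = 34
  P[6]: 45 + -1 = 44
  P[7]: 53 + -1 = 52
  P[8]: 64 + -1 = 63
  P[9]: 82 + -1 = 81

Answer: 5:34 6:44 7:52 8:63 9:81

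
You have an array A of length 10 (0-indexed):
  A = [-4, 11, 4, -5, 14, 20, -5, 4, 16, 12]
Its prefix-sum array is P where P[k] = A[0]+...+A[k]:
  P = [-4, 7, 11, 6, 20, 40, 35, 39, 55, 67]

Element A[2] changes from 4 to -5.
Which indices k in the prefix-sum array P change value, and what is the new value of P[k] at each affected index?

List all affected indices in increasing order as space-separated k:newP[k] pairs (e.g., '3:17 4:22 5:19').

P[k] = A[0] + ... + A[k]
P[k] includes A[2] iff k >= 2
Affected indices: 2, 3, ..., 9; delta = -9
  P[2]: 11 + -9 = 2
  P[3]: 6 + -9 = -3
  P[4]: 20 + -9 = 11
  P[5]: 40 + -9 = 31
  P[6]: 35 + -9 = 26
  P[7]: 39 + -9 = 30
  P[8]: 55 + -9 = 46
  P[9]: 67 + -9 = 58

Answer: 2:2 3:-3 4:11 5:31 6:26 7:30 8:46 9:58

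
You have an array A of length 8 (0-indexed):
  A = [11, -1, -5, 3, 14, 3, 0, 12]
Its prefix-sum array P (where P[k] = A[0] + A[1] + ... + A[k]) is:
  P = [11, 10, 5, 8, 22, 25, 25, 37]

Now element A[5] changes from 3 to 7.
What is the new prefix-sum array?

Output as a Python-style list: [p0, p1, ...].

Change: A[5] 3 -> 7, delta = 4
P[k] for k < 5: unchanged (A[5] not included)
P[k] for k >= 5: shift by delta = 4
  P[0] = 11 + 0 = 11
  P[1] = 10 + 0 = 10
  P[2] = 5 + 0 = 5
  P[3] = 8 + 0 = 8
  P[4] = 22 + 0 = 22
  P[5] = 25 + 4 = 29
  P[6] = 25 + 4 = 29
  P[7] = 37 + 4 = 41

Answer: [11, 10, 5, 8, 22, 29, 29, 41]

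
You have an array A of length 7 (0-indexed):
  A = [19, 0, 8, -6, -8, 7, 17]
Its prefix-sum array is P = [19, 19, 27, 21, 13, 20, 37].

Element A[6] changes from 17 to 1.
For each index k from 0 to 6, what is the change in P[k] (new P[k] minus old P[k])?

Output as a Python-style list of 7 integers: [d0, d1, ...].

Answer: [0, 0, 0, 0, 0, 0, -16]

Derivation:
Element change: A[6] 17 -> 1, delta = -16
For k < 6: P[k] unchanged, delta_P[k] = 0
For k >= 6: P[k] shifts by exactly -16
Delta array: [0, 0, 0, 0, 0, 0, -16]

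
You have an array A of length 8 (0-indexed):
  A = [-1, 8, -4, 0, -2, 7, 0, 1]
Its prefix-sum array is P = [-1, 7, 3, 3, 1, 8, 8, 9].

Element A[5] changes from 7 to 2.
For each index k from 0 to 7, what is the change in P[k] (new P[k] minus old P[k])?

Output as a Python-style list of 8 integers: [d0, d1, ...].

Element change: A[5] 7 -> 2, delta = -5
For k < 5: P[k] unchanged, delta_P[k] = 0
For k >= 5: P[k] shifts by exactly -5
Delta array: [0, 0, 0, 0, 0, -5, -5, -5]

Answer: [0, 0, 0, 0, 0, -5, -5, -5]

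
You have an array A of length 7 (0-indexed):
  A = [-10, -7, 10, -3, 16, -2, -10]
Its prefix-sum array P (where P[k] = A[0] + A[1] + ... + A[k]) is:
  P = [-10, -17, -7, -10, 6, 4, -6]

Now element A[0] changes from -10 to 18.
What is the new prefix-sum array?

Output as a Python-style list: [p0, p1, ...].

Answer: [18, 11, 21, 18, 34, 32, 22]

Derivation:
Change: A[0] -10 -> 18, delta = 28
P[k] for k < 0: unchanged (A[0] not included)
P[k] for k >= 0: shift by delta = 28
  P[0] = -10 + 28 = 18
  P[1] = -17 + 28 = 11
  P[2] = -7 + 28 = 21
  P[3] = -10 + 28 = 18
  P[4] = 6 + 28 = 34
  P[5] = 4 + 28 = 32
  P[6] = -6 + 28 = 22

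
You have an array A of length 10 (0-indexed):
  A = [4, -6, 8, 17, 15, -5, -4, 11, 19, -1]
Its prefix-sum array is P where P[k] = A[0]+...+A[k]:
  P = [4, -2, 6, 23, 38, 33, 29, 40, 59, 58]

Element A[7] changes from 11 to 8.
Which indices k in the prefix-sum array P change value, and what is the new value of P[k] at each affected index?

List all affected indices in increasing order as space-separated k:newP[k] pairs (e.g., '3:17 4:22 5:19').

P[k] = A[0] + ... + A[k]
P[k] includes A[7] iff k >= 7
Affected indices: 7, 8, ..., 9; delta = -3
  P[7]: 40 + -3 = 37
  P[8]: 59 + -3 = 56
  P[9]: 58 + -3 = 55

Answer: 7:37 8:56 9:55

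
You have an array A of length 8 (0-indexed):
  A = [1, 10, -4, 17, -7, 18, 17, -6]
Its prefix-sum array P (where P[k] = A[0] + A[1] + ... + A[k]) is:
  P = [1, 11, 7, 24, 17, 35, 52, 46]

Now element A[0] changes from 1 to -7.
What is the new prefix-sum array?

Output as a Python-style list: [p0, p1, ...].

Answer: [-7, 3, -1, 16, 9, 27, 44, 38]

Derivation:
Change: A[0] 1 -> -7, delta = -8
P[k] for k < 0: unchanged (A[0] not included)
P[k] for k >= 0: shift by delta = -8
  P[0] = 1 + -8 = -7
  P[1] = 11 + -8 = 3
  P[2] = 7 + -8 = -1
  P[3] = 24 + -8 = 16
  P[4] = 17 + -8 = 9
  P[5] = 35 + -8 = 27
  P[6] = 52 + -8 = 44
  P[7] = 46 + -8 = 38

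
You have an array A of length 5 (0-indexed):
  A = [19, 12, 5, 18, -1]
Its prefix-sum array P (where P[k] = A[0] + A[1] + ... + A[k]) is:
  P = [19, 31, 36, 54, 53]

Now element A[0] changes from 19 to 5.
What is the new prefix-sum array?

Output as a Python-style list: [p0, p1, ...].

Answer: [5, 17, 22, 40, 39]

Derivation:
Change: A[0] 19 -> 5, delta = -14
P[k] for k < 0: unchanged (A[0] not included)
P[k] for k >= 0: shift by delta = -14
  P[0] = 19 + -14 = 5
  P[1] = 31 + -14 = 17
  P[2] = 36 + -14 = 22
  P[3] = 54 + -14 = 40
  P[4] = 53 + -14 = 39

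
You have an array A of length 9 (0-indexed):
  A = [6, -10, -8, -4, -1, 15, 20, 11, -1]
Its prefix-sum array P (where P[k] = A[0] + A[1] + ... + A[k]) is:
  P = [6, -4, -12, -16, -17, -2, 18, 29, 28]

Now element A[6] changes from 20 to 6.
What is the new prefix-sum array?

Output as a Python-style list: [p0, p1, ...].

Answer: [6, -4, -12, -16, -17, -2, 4, 15, 14]

Derivation:
Change: A[6] 20 -> 6, delta = -14
P[k] for k < 6: unchanged (A[6] not included)
P[k] for k >= 6: shift by delta = -14
  P[0] = 6 + 0 = 6
  P[1] = -4 + 0 = -4
  P[2] = -12 + 0 = -12
  P[3] = -16 + 0 = -16
  P[4] = -17 + 0 = -17
  P[5] = -2 + 0 = -2
  P[6] = 18 + -14 = 4
  P[7] = 29 + -14 = 15
  P[8] = 28 + -14 = 14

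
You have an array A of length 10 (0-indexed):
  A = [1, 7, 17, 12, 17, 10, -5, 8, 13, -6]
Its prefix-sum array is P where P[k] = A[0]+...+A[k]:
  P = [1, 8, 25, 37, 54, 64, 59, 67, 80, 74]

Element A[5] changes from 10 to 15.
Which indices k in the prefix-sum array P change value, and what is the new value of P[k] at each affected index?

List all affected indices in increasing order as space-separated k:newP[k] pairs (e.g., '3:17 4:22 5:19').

Answer: 5:69 6:64 7:72 8:85 9:79

Derivation:
P[k] = A[0] + ... + A[k]
P[k] includes A[5] iff k >= 5
Affected indices: 5, 6, ..., 9; delta = 5
  P[5]: 64 + 5 = 69
  P[6]: 59 + 5 = 64
  P[7]: 67 + 5 = 72
  P[8]: 80 + 5 = 85
  P[9]: 74 + 5 = 79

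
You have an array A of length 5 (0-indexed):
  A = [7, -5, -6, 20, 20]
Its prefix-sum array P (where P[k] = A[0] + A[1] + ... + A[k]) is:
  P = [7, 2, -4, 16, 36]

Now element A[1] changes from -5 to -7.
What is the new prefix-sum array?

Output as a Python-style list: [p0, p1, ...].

Change: A[1] -5 -> -7, delta = -2
P[k] for k < 1: unchanged (A[1] not included)
P[k] for k >= 1: shift by delta = -2
  P[0] = 7 + 0 = 7
  P[1] = 2 + -2 = 0
  P[2] = -4 + -2 = -6
  P[3] = 16 + -2 = 14
  P[4] = 36 + -2 = 34

Answer: [7, 0, -6, 14, 34]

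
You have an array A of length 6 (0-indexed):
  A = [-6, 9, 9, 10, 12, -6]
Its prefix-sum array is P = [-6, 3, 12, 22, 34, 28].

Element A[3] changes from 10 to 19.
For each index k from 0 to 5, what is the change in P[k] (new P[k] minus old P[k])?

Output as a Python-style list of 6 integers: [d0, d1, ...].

Element change: A[3] 10 -> 19, delta = 9
For k < 3: P[k] unchanged, delta_P[k] = 0
For k >= 3: P[k] shifts by exactly 9
Delta array: [0, 0, 0, 9, 9, 9]

Answer: [0, 0, 0, 9, 9, 9]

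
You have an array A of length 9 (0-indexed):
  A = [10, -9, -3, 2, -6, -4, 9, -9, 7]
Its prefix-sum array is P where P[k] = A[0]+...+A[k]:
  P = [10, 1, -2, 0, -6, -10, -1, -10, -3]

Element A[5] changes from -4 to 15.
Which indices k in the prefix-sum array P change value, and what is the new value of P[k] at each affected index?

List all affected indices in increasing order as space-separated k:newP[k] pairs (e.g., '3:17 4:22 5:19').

P[k] = A[0] + ... + A[k]
P[k] includes A[5] iff k >= 5
Affected indices: 5, 6, ..., 8; delta = 19
  P[5]: -10 + 19 = 9
  P[6]: -1 + 19 = 18
  P[7]: -10 + 19 = 9
  P[8]: -3 + 19 = 16

Answer: 5:9 6:18 7:9 8:16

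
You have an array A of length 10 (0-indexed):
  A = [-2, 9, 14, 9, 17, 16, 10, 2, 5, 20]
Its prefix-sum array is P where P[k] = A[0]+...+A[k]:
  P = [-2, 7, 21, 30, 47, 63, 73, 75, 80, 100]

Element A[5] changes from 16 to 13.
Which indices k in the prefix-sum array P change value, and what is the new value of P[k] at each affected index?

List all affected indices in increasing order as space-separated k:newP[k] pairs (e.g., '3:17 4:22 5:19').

Answer: 5:60 6:70 7:72 8:77 9:97

Derivation:
P[k] = A[0] + ... + A[k]
P[k] includes A[5] iff k >= 5
Affected indices: 5, 6, ..., 9; delta = -3
  P[5]: 63 + -3 = 60
  P[6]: 73 + -3 = 70
  P[7]: 75 + -3 = 72
  P[8]: 80 + -3 = 77
  P[9]: 100 + -3 = 97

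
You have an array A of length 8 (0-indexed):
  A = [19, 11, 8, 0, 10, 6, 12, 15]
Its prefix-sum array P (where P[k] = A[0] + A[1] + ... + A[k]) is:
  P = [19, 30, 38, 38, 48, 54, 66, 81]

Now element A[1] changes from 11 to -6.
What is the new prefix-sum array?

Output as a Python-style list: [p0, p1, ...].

Answer: [19, 13, 21, 21, 31, 37, 49, 64]

Derivation:
Change: A[1] 11 -> -6, delta = -17
P[k] for k < 1: unchanged (A[1] not included)
P[k] for k >= 1: shift by delta = -17
  P[0] = 19 + 0 = 19
  P[1] = 30 + -17 = 13
  P[2] = 38 + -17 = 21
  P[3] = 38 + -17 = 21
  P[4] = 48 + -17 = 31
  P[5] = 54 + -17 = 37
  P[6] = 66 + -17 = 49
  P[7] = 81 + -17 = 64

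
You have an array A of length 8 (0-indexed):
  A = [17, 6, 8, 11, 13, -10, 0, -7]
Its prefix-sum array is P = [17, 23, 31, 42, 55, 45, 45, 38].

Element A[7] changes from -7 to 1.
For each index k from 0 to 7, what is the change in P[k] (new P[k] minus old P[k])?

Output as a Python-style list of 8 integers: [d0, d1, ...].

Element change: A[7] -7 -> 1, delta = 8
For k < 7: P[k] unchanged, delta_P[k] = 0
For k >= 7: P[k] shifts by exactly 8
Delta array: [0, 0, 0, 0, 0, 0, 0, 8]

Answer: [0, 0, 0, 0, 0, 0, 0, 8]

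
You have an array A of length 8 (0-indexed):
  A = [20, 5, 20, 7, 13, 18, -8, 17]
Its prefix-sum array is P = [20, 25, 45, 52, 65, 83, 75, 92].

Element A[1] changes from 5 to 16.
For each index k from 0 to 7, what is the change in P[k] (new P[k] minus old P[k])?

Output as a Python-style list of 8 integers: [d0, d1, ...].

Element change: A[1] 5 -> 16, delta = 11
For k < 1: P[k] unchanged, delta_P[k] = 0
For k >= 1: P[k] shifts by exactly 11
Delta array: [0, 11, 11, 11, 11, 11, 11, 11]

Answer: [0, 11, 11, 11, 11, 11, 11, 11]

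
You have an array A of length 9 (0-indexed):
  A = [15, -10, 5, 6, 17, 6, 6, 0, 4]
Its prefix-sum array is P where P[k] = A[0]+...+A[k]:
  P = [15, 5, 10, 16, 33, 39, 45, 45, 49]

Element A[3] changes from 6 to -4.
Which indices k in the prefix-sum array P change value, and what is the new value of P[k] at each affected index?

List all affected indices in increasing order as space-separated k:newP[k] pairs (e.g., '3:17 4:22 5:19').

Answer: 3:6 4:23 5:29 6:35 7:35 8:39

Derivation:
P[k] = A[0] + ... + A[k]
P[k] includes A[3] iff k >= 3
Affected indices: 3, 4, ..., 8; delta = -10
  P[3]: 16 + -10 = 6
  P[4]: 33 + -10 = 23
  P[5]: 39 + -10 = 29
  P[6]: 45 + -10 = 35
  P[7]: 45 + -10 = 35
  P[8]: 49 + -10 = 39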